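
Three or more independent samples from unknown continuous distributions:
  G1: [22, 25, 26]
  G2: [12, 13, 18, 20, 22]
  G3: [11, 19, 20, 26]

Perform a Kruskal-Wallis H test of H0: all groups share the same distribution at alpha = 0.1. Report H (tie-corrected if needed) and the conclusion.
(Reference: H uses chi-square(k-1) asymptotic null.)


Step 1: Combine all N = 12 observations and assign midranks.
sorted (value, group, rank): (11,G3,1), (12,G2,2), (13,G2,3), (18,G2,4), (19,G3,5), (20,G2,6.5), (20,G3,6.5), (22,G1,8.5), (22,G2,8.5), (25,G1,10), (26,G1,11.5), (26,G3,11.5)
Step 2: Sum ranks within each group.
R_1 = 30 (n_1 = 3)
R_2 = 24 (n_2 = 5)
R_3 = 24 (n_3 = 4)
Step 3: H = 12/(N(N+1)) * sum(R_i^2/n_i) - 3(N+1)
     = 12/(12*13) * (30^2/3 + 24^2/5 + 24^2/4) - 3*13
     = 0.076923 * 559.2 - 39
     = 4.015385.
Step 4: Ties present; correction factor C = 1 - 18/(12^3 - 12) = 0.989510. Corrected H = 4.015385 / 0.989510 = 4.057951.
Step 5: Under H0, H ~ chi^2(2); p-value = 0.131470.
Step 6: alpha = 0.1. fail to reject H0.

H = 4.0580, df = 2, p = 0.131470, fail to reject H0.


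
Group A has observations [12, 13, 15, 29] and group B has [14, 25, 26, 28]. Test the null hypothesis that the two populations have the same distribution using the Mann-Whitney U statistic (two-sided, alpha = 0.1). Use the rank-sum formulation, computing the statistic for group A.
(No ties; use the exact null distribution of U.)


Step 1: Combine and sort all 8 observations; assign midranks.
sorted (value, group): (12,X), (13,X), (14,Y), (15,X), (25,Y), (26,Y), (28,Y), (29,X)
ranks: 12->1, 13->2, 14->3, 15->4, 25->5, 26->6, 28->7, 29->8
Step 2: Rank sum for X: R1 = 1 + 2 + 4 + 8 = 15.
Step 3: U_X = R1 - n1(n1+1)/2 = 15 - 4*5/2 = 15 - 10 = 5.
       U_Y = n1*n2 - U_X = 16 - 5 = 11.
Step 4: No ties, so the exact null distribution of U (based on enumerating the C(8,4) = 70 equally likely rank assignments) gives the two-sided p-value.
Step 5: p-value = 0.485714; compare to alpha = 0.1. fail to reject H0.

U_X = 5, p = 0.485714, fail to reject H0 at alpha = 0.1.


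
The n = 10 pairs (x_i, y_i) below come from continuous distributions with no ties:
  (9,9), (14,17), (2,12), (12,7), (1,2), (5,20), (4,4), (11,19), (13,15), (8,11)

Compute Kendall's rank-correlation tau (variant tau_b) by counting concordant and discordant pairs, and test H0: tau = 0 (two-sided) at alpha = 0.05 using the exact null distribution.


Step 1: Enumerate the 45 unordered pairs (i,j) with i<j and classify each by sign(x_j-x_i) * sign(y_j-y_i).
  (1,2):dx=+5,dy=+8->C; (1,3):dx=-7,dy=+3->D; (1,4):dx=+3,dy=-2->D; (1,5):dx=-8,dy=-7->C
  (1,6):dx=-4,dy=+11->D; (1,7):dx=-5,dy=-5->C; (1,8):dx=+2,dy=+10->C; (1,9):dx=+4,dy=+6->C
  (1,10):dx=-1,dy=+2->D; (2,3):dx=-12,dy=-5->C; (2,4):dx=-2,dy=-10->C; (2,5):dx=-13,dy=-15->C
  (2,6):dx=-9,dy=+3->D; (2,7):dx=-10,dy=-13->C; (2,8):dx=-3,dy=+2->D; (2,9):dx=-1,dy=-2->C
  (2,10):dx=-6,dy=-6->C; (3,4):dx=+10,dy=-5->D; (3,5):dx=-1,dy=-10->C; (3,6):dx=+3,dy=+8->C
  (3,7):dx=+2,dy=-8->D; (3,8):dx=+9,dy=+7->C; (3,9):dx=+11,dy=+3->C; (3,10):dx=+6,dy=-1->D
  (4,5):dx=-11,dy=-5->C; (4,6):dx=-7,dy=+13->D; (4,7):dx=-8,dy=-3->C; (4,8):dx=-1,dy=+12->D
  (4,9):dx=+1,dy=+8->C; (4,10):dx=-4,dy=+4->D; (5,6):dx=+4,dy=+18->C; (5,7):dx=+3,dy=+2->C
  (5,8):dx=+10,dy=+17->C; (5,9):dx=+12,dy=+13->C; (5,10):dx=+7,dy=+9->C; (6,7):dx=-1,dy=-16->C
  (6,8):dx=+6,dy=-1->D; (6,9):dx=+8,dy=-5->D; (6,10):dx=+3,dy=-9->D; (7,8):dx=+7,dy=+15->C
  (7,9):dx=+9,dy=+11->C; (7,10):dx=+4,dy=+7->C; (8,9):dx=+2,dy=-4->D; (8,10):dx=-3,dy=-8->C
  (9,10):dx=-5,dy=-4->C
Step 2: C = 29, D = 16, total pairs = 45.
Step 3: tau = (C - D)/(n(n-1)/2) = (29 - 16)/45 = 0.288889.
Step 4: Exact two-sided p-value (enumerate n! = 3628800 permutations of y under H0): p = 0.291248.
Step 5: alpha = 0.05. fail to reject H0.

tau_b = 0.2889 (C=29, D=16), p = 0.291248, fail to reject H0.


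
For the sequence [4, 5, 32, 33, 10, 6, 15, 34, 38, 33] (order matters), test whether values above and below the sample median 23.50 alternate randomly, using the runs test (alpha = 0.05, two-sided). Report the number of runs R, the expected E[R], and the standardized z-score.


Step 1: Compute median = 23.50; label A = above, B = below.
Labels in order: BBAABBBAAA  (n_A = 5, n_B = 5)
Step 2: Count runs R = 4.
Step 3: Under H0 (random ordering), E[R] = 2*n_A*n_B/(n_A+n_B) + 1 = 2*5*5/10 + 1 = 6.0000.
        Var[R] = 2*n_A*n_B*(2*n_A*n_B - n_A - n_B) / ((n_A+n_B)^2 * (n_A+n_B-1)) = 2000/900 = 2.2222.
        SD[R] = 1.4907.
Step 4: Continuity-corrected z = (R + 0.5 - E[R]) / SD[R] = (4 + 0.5 - 6.0000) / 1.4907 = -1.0062.
Step 5: Two-sided p-value via normal approximation = 2*(1 - Phi(|z|)) = 0.314305.
Step 6: alpha = 0.05. fail to reject H0.

R = 4, z = -1.0062, p = 0.314305, fail to reject H0.


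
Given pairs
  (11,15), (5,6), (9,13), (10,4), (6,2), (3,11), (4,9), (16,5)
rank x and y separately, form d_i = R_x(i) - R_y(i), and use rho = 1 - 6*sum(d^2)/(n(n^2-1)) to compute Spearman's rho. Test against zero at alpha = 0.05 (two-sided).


Step 1: Rank x and y separately (midranks; no ties here).
rank(x): 11->7, 5->3, 9->5, 10->6, 6->4, 3->1, 4->2, 16->8
rank(y): 15->8, 6->4, 13->7, 4->2, 2->1, 11->6, 9->5, 5->3
Step 2: d_i = R_x(i) - R_y(i); compute d_i^2.
  (7-8)^2=1, (3-4)^2=1, (5-7)^2=4, (6-2)^2=16, (4-1)^2=9, (1-6)^2=25, (2-5)^2=9, (8-3)^2=25
sum(d^2) = 90.
Step 3: rho = 1 - 6*90 / (8*(8^2 - 1)) = 1 - 540/504 = -0.071429.
Step 4: Under H0, t = rho * sqrt((n-2)/(1-rho^2)) = -0.1754 ~ t(6).
Step 5: Two-sided p-value from the t-distribution with 6 df = 0.866526.
Step 6: alpha = 0.05. fail to reject H0.

rho = -0.0714, p = 0.866526, fail to reject H0 at alpha = 0.05.


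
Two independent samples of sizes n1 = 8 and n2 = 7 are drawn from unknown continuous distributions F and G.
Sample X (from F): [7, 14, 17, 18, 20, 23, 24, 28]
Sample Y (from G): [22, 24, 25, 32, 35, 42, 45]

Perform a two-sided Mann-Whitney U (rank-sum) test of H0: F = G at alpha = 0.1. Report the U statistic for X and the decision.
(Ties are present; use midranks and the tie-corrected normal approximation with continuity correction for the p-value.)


Step 1: Combine and sort all 15 observations; assign midranks.
sorted (value, group): (7,X), (14,X), (17,X), (18,X), (20,X), (22,Y), (23,X), (24,X), (24,Y), (25,Y), (28,X), (32,Y), (35,Y), (42,Y), (45,Y)
ranks: 7->1, 14->2, 17->3, 18->4, 20->5, 22->6, 23->7, 24->8.5, 24->8.5, 25->10, 28->11, 32->12, 35->13, 42->14, 45->15
Step 2: Rank sum for X: R1 = 1 + 2 + 3 + 4 + 5 + 7 + 8.5 + 11 = 41.5.
Step 3: U_X = R1 - n1(n1+1)/2 = 41.5 - 8*9/2 = 41.5 - 36 = 5.5.
       U_Y = n1*n2 - U_X = 56 - 5.5 = 50.5.
Step 4: Ties are present, so use the tie-corrected normal approximation (with continuity correction) for the p-value.
Step 5: p-value = 0.010826; compare to alpha = 0.1. reject H0.

U_X = 5.5, p = 0.010826, reject H0 at alpha = 0.1.


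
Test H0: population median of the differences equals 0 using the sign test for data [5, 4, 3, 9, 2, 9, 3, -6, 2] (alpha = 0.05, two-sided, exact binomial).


Step 1: Discard zero differences. Original n = 9; n_eff = number of nonzero differences = 9.
Nonzero differences (with sign): +5, +4, +3, +9, +2, +9, +3, -6, +2
Step 2: Count signs: positive = 8, negative = 1.
Step 3: Under H0: P(positive) = 0.5, so the number of positives S ~ Bin(9, 0.5).
Step 4: Two-sided exact p-value = sum of Bin(9,0.5) probabilities at or below the observed probability = 0.039062.
Step 5: alpha = 0.05. reject H0.

n_eff = 9, pos = 8, neg = 1, p = 0.039062, reject H0.


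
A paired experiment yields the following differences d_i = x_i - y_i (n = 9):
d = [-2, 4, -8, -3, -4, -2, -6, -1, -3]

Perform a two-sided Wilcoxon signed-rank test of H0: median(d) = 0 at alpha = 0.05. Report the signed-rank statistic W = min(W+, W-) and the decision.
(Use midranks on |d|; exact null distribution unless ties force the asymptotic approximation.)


Step 1: Drop any zero differences (none here) and take |d_i|.
|d| = [2, 4, 8, 3, 4, 2, 6, 1, 3]
Step 2: Midrank |d_i| (ties get averaged ranks).
ranks: |2|->2.5, |4|->6.5, |8|->9, |3|->4.5, |4|->6.5, |2|->2.5, |6|->8, |1|->1, |3|->4.5
Step 3: Attach original signs; sum ranks with positive sign and with negative sign.
W+ = 6.5 = 6.5
W- = 2.5 + 9 + 4.5 + 6.5 + 2.5 + 8 + 1 + 4.5 = 38.5
(Check: W+ + W- = 45 should equal n(n+1)/2 = 45.)
Step 4: Test statistic W = min(W+, W-) = 6.5.
Step 5: Ties in |d|, so use the tie-corrected normal approximation.
        E[W] = n(n+1)/4 = 9*10/4 = 22.5.
        Tie groups: |d|=2 (t=2), |d|=3 (t=2), |d|=4 (t=2); sum(t^3 - t) = 18.
        Var[W] = n(n+1)(2n+1)/24 - sum(t^3-t)/48 = 1710/24 - 18/48 = 70.875.
        z = (W - E[W]) / sqrt(Var[W]) = (6.5 - 22.5) / 8.4187 = -1.9005.
        Two-sided p = 2*Phi(z) = 0.057364.
Step 6: alpha = 0.05. fail to reject H0.

W+ = 6.5, W- = 38.5, W = min = 6.5, p = 0.057364, fail to reject H0.


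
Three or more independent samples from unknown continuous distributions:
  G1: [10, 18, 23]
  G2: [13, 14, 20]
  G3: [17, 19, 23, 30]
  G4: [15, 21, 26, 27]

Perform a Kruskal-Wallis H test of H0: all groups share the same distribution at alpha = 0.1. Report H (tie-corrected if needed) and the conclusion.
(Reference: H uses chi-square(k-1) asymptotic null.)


Step 1: Combine all N = 14 observations and assign midranks.
sorted (value, group, rank): (10,G1,1), (13,G2,2), (14,G2,3), (15,G4,4), (17,G3,5), (18,G1,6), (19,G3,7), (20,G2,8), (21,G4,9), (23,G1,10.5), (23,G3,10.5), (26,G4,12), (27,G4,13), (30,G3,14)
Step 2: Sum ranks within each group.
R_1 = 17.5 (n_1 = 3)
R_2 = 13 (n_2 = 3)
R_3 = 36.5 (n_3 = 4)
R_4 = 38 (n_4 = 4)
Step 3: H = 12/(N(N+1)) * sum(R_i^2/n_i) - 3(N+1)
     = 12/(14*15) * (17.5^2/3 + 13^2/3 + 36.5^2/4 + 38^2/4) - 3*15
     = 0.057143 * 852.479 - 45
     = 3.713095.
Step 4: Ties present; correction factor C = 1 - 6/(14^3 - 14) = 0.997802. Corrected H = 3.713095 / 0.997802 = 3.721274.
Step 5: Under H0, H ~ chi^2(3); p-value = 0.293177.
Step 6: alpha = 0.1. fail to reject H0.

H = 3.7213, df = 3, p = 0.293177, fail to reject H0.


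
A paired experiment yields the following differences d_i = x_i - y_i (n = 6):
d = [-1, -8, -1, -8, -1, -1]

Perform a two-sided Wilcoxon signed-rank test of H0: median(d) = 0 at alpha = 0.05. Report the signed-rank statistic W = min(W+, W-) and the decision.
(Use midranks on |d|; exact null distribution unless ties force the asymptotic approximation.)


Step 1: Drop any zero differences (none here) and take |d_i|.
|d| = [1, 8, 1, 8, 1, 1]
Step 2: Midrank |d_i| (ties get averaged ranks).
ranks: |1|->2.5, |8|->5.5, |1|->2.5, |8|->5.5, |1|->2.5, |1|->2.5
Step 3: Attach original signs; sum ranks with positive sign and with negative sign.
W+ = 0 = 0
W- = 2.5 + 5.5 + 2.5 + 5.5 + 2.5 + 2.5 = 21
(Check: W+ + W- = 21 should equal n(n+1)/2 = 21.)
Step 4: Test statistic W = min(W+, W-) = 0.
Step 5: Ties in |d|, so use the tie-corrected normal approximation.
        E[W] = n(n+1)/4 = 6*7/4 = 10.5.
        Tie groups: |d|=1 (t=4), |d|=8 (t=2); sum(t^3 - t) = 66.
        Var[W] = n(n+1)(2n+1)/24 - sum(t^3-t)/48 = 546/24 - 66/48 = 21.375.
        z = (W - E[W]) / sqrt(Var[W]) = (0 - 10.5) / 4.6233 = -2.2711.
        Two-sided p = 2*Phi(z) = 0.023141.
Step 6: alpha = 0.05. reject H0.

W+ = 0, W- = 21, W = min = 0, p = 0.023141, reject H0.


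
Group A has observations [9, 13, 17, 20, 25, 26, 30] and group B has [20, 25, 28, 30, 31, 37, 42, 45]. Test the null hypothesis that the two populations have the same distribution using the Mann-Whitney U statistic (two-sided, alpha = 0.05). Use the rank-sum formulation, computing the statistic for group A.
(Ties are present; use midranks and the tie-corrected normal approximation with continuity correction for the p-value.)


Step 1: Combine and sort all 15 observations; assign midranks.
sorted (value, group): (9,X), (13,X), (17,X), (20,X), (20,Y), (25,X), (25,Y), (26,X), (28,Y), (30,X), (30,Y), (31,Y), (37,Y), (42,Y), (45,Y)
ranks: 9->1, 13->2, 17->3, 20->4.5, 20->4.5, 25->6.5, 25->6.5, 26->8, 28->9, 30->10.5, 30->10.5, 31->12, 37->13, 42->14, 45->15
Step 2: Rank sum for X: R1 = 1 + 2 + 3 + 4.5 + 6.5 + 8 + 10.5 = 35.5.
Step 3: U_X = R1 - n1(n1+1)/2 = 35.5 - 7*8/2 = 35.5 - 28 = 7.5.
       U_Y = n1*n2 - U_X = 56 - 7.5 = 48.5.
Step 4: Ties are present, so use the tie-corrected normal approximation (with continuity correction) for the p-value.
Step 5: p-value = 0.020299; compare to alpha = 0.05. reject H0.

U_X = 7.5, p = 0.020299, reject H0 at alpha = 0.05.


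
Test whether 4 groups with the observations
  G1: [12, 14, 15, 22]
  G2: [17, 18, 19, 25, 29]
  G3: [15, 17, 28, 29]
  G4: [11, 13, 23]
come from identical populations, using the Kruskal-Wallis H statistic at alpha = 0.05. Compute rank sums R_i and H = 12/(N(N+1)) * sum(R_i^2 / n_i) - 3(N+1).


Step 1: Combine all N = 16 observations and assign midranks.
sorted (value, group, rank): (11,G4,1), (12,G1,2), (13,G4,3), (14,G1,4), (15,G1,5.5), (15,G3,5.5), (17,G2,7.5), (17,G3,7.5), (18,G2,9), (19,G2,10), (22,G1,11), (23,G4,12), (25,G2,13), (28,G3,14), (29,G2,15.5), (29,G3,15.5)
Step 2: Sum ranks within each group.
R_1 = 22.5 (n_1 = 4)
R_2 = 55 (n_2 = 5)
R_3 = 42.5 (n_3 = 4)
R_4 = 16 (n_4 = 3)
Step 3: H = 12/(N(N+1)) * sum(R_i^2/n_i) - 3(N+1)
     = 12/(16*17) * (22.5^2/4 + 55^2/5 + 42.5^2/4 + 16^2/3) - 3*17
     = 0.044118 * 1268.46 - 51
     = 4.961397.
Step 4: Ties present; correction factor C = 1 - 18/(16^3 - 16) = 0.995588. Corrected H = 4.961397 / 0.995588 = 4.983383.
Step 5: Under H0, H ~ chi^2(3); p-value = 0.173018.
Step 6: alpha = 0.05. fail to reject H0.

H = 4.9834, df = 3, p = 0.173018, fail to reject H0.


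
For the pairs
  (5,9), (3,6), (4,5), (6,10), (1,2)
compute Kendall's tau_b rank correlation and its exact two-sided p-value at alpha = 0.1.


Step 1: Enumerate the 10 unordered pairs (i,j) with i<j and classify each by sign(x_j-x_i) * sign(y_j-y_i).
  (1,2):dx=-2,dy=-3->C; (1,3):dx=-1,dy=-4->C; (1,4):dx=+1,dy=+1->C; (1,5):dx=-4,dy=-7->C
  (2,3):dx=+1,dy=-1->D; (2,4):dx=+3,dy=+4->C; (2,5):dx=-2,dy=-4->C; (3,4):dx=+2,dy=+5->C
  (3,5):dx=-3,dy=-3->C; (4,5):dx=-5,dy=-8->C
Step 2: C = 9, D = 1, total pairs = 10.
Step 3: tau = (C - D)/(n(n-1)/2) = (9 - 1)/10 = 0.800000.
Step 4: Exact two-sided p-value (enumerate n! = 120 permutations of y under H0): p = 0.083333.
Step 5: alpha = 0.1. reject H0.

tau_b = 0.8000 (C=9, D=1), p = 0.083333, reject H0.


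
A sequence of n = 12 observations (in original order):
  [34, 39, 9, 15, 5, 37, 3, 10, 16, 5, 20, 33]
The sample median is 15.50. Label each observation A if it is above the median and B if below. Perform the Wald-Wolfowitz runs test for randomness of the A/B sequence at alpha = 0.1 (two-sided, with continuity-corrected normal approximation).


Step 1: Compute median = 15.50; label A = above, B = below.
Labels in order: AABBBABBABAA  (n_A = 6, n_B = 6)
Step 2: Count runs R = 7.
Step 3: Under H0 (random ordering), E[R] = 2*n_A*n_B/(n_A+n_B) + 1 = 2*6*6/12 + 1 = 7.0000.
        Var[R] = 2*n_A*n_B*(2*n_A*n_B - n_A - n_B) / ((n_A+n_B)^2 * (n_A+n_B-1)) = 4320/1584 = 2.7273.
        SD[R] = 1.6514.
Step 4: R = E[R], so z = 0 with no continuity correction.
Step 5: Two-sided p-value via normal approximation = 2*(1 - Phi(|z|)) = 1.000000.
Step 6: alpha = 0.1. fail to reject H0.

R = 7, z = 0.0000, p = 1.000000, fail to reject H0.


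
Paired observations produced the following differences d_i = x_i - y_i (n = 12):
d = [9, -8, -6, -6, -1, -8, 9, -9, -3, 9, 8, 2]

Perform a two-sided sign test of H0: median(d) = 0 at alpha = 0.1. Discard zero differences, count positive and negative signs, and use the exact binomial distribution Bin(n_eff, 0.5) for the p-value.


Step 1: Discard zero differences. Original n = 12; n_eff = number of nonzero differences = 12.
Nonzero differences (with sign): +9, -8, -6, -6, -1, -8, +9, -9, -3, +9, +8, +2
Step 2: Count signs: positive = 5, negative = 7.
Step 3: Under H0: P(positive) = 0.5, so the number of positives S ~ Bin(12, 0.5).
Step 4: Two-sided exact p-value = sum of Bin(12,0.5) probabilities at or below the observed probability = 0.774414.
Step 5: alpha = 0.1. fail to reject H0.

n_eff = 12, pos = 5, neg = 7, p = 0.774414, fail to reject H0.


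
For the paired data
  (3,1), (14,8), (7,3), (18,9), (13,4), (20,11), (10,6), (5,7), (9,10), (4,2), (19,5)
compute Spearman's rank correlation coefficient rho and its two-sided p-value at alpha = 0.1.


Step 1: Rank x and y separately (midranks; no ties here).
rank(x): 3->1, 14->8, 7->4, 18->9, 13->7, 20->11, 10->6, 5->3, 9->5, 4->2, 19->10
rank(y): 1->1, 8->8, 3->3, 9->9, 4->4, 11->11, 6->6, 7->7, 10->10, 2->2, 5->5
Step 2: d_i = R_x(i) - R_y(i); compute d_i^2.
  (1-1)^2=0, (8-8)^2=0, (4-3)^2=1, (9-9)^2=0, (7-4)^2=9, (11-11)^2=0, (6-6)^2=0, (3-7)^2=16, (5-10)^2=25, (2-2)^2=0, (10-5)^2=25
sum(d^2) = 76.
Step 3: rho = 1 - 6*76 / (11*(11^2 - 1)) = 1 - 456/1320 = 0.654545.
Step 4: Under H0, t = rho * sqrt((n-2)/(1-rho^2)) = 2.5973 ~ t(9).
Step 5: Two-sided p-value from the t-distribution with 9 df = 0.028865.
Step 6: alpha = 0.1. reject H0.

rho = 0.6545, p = 0.028865, reject H0 at alpha = 0.1.


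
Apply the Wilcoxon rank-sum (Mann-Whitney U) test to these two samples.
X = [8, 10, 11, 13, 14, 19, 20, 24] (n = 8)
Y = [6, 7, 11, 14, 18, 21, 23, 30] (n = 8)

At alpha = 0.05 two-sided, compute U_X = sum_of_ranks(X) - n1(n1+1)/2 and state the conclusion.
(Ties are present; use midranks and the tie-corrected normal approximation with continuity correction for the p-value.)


Step 1: Combine and sort all 16 observations; assign midranks.
sorted (value, group): (6,Y), (7,Y), (8,X), (10,X), (11,X), (11,Y), (13,X), (14,X), (14,Y), (18,Y), (19,X), (20,X), (21,Y), (23,Y), (24,X), (30,Y)
ranks: 6->1, 7->2, 8->3, 10->4, 11->5.5, 11->5.5, 13->7, 14->8.5, 14->8.5, 18->10, 19->11, 20->12, 21->13, 23->14, 24->15, 30->16
Step 2: Rank sum for X: R1 = 3 + 4 + 5.5 + 7 + 8.5 + 11 + 12 + 15 = 66.
Step 3: U_X = R1 - n1(n1+1)/2 = 66 - 8*9/2 = 66 - 36 = 30.
       U_Y = n1*n2 - U_X = 64 - 30 = 34.
Step 4: Ties are present, so use the tie-corrected normal approximation (with continuity correction) for the p-value.
Step 5: p-value = 0.874643; compare to alpha = 0.05. fail to reject H0.

U_X = 30, p = 0.874643, fail to reject H0 at alpha = 0.05.


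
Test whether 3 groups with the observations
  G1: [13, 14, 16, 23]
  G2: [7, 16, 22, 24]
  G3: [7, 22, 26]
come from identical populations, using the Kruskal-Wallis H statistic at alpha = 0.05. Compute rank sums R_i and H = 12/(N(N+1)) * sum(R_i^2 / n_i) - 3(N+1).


Step 1: Combine all N = 11 observations and assign midranks.
sorted (value, group, rank): (7,G2,1.5), (7,G3,1.5), (13,G1,3), (14,G1,4), (16,G1,5.5), (16,G2,5.5), (22,G2,7.5), (22,G3,7.5), (23,G1,9), (24,G2,10), (26,G3,11)
Step 2: Sum ranks within each group.
R_1 = 21.5 (n_1 = 4)
R_2 = 24.5 (n_2 = 4)
R_3 = 20 (n_3 = 3)
Step 3: H = 12/(N(N+1)) * sum(R_i^2/n_i) - 3(N+1)
     = 12/(11*12) * (21.5^2/4 + 24.5^2/4 + 20^2/3) - 3*12
     = 0.090909 * 398.958 - 36
     = 0.268939.
Step 4: Ties present; correction factor C = 1 - 18/(11^3 - 11) = 0.986364. Corrected H = 0.268939 / 0.986364 = 0.272657.
Step 5: Under H0, H ~ chi^2(2); p-value = 0.872556.
Step 6: alpha = 0.05. fail to reject H0.

H = 0.2727, df = 2, p = 0.872556, fail to reject H0.


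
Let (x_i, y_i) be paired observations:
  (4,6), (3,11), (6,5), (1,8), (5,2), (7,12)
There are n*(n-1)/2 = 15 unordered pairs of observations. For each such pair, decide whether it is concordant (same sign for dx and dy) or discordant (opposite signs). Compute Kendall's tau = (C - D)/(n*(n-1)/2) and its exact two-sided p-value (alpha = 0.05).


Step 1: Enumerate the 15 unordered pairs (i,j) with i<j and classify each by sign(x_j-x_i) * sign(y_j-y_i).
  (1,2):dx=-1,dy=+5->D; (1,3):dx=+2,dy=-1->D; (1,4):dx=-3,dy=+2->D; (1,5):dx=+1,dy=-4->D
  (1,6):dx=+3,dy=+6->C; (2,3):dx=+3,dy=-6->D; (2,4):dx=-2,dy=-3->C; (2,5):dx=+2,dy=-9->D
  (2,6):dx=+4,dy=+1->C; (3,4):dx=-5,dy=+3->D; (3,5):dx=-1,dy=-3->C; (3,6):dx=+1,dy=+7->C
  (4,5):dx=+4,dy=-6->D; (4,6):dx=+6,dy=+4->C; (5,6):dx=+2,dy=+10->C
Step 2: C = 7, D = 8, total pairs = 15.
Step 3: tau = (C - D)/(n(n-1)/2) = (7 - 8)/15 = -0.066667.
Step 4: Exact two-sided p-value (enumerate n! = 720 permutations of y under H0): p = 1.000000.
Step 5: alpha = 0.05. fail to reject H0.

tau_b = -0.0667 (C=7, D=8), p = 1.000000, fail to reject H0.


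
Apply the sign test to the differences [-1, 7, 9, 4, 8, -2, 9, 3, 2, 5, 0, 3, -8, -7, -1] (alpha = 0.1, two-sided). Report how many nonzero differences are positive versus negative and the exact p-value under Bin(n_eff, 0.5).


Step 1: Discard zero differences. Original n = 15; n_eff = number of nonzero differences = 14.
Nonzero differences (with sign): -1, +7, +9, +4, +8, -2, +9, +3, +2, +5, +3, -8, -7, -1
Step 2: Count signs: positive = 9, negative = 5.
Step 3: Under H0: P(positive) = 0.5, so the number of positives S ~ Bin(14, 0.5).
Step 4: Two-sided exact p-value = sum of Bin(14,0.5) probabilities at or below the observed probability = 0.423950.
Step 5: alpha = 0.1. fail to reject H0.

n_eff = 14, pos = 9, neg = 5, p = 0.423950, fail to reject H0.


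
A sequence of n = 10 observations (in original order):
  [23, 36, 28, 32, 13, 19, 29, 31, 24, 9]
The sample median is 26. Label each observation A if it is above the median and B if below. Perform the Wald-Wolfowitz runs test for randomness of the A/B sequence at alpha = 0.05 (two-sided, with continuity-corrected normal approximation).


Step 1: Compute median = 26; label A = above, B = below.
Labels in order: BAAABBAABB  (n_A = 5, n_B = 5)
Step 2: Count runs R = 5.
Step 3: Under H0 (random ordering), E[R] = 2*n_A*n_B/(n_A+n_B) + 1 = 2*5*5/10 + 1 = 6.0000.
        Var[R] = 2*n_A*n_B*(2*n_A*n_B - n_A - n_B) / ((n_A+n_B)^2 * (n_A+n_B-1)) = 2000/900 = 2.2222.
        SD[R] = 1.4907.
Step 4: Continuity-corrected z = (R + 0.5 - E[R]) / SD[R] = (5 + 0.5 - 6.0000) / 1.4907 = -0.3354.
Step 5: Two-sided p-value via normal approximation = 2*(1 - Phi(|z|)) = 0.737316.
Step 6: alpha = 0.05. fail to reject H0.

R = 5, z = -0.3354, p = 0.737316, fail to reject H0.


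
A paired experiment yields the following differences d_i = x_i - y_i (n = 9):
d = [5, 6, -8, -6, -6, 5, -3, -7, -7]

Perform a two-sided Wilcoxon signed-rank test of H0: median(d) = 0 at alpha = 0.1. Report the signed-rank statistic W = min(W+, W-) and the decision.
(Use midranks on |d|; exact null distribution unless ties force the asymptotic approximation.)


Step 1: Drop any zero differences (none here) and take |d_i|.
|d| = [5, 6, 8, 6, 6, 5, 3, 7, 7]
Step 2: Midrank |d_i| (ties get averaged ranks).
ranks: |5|->2.5, |6|->5, |8|->9, |6|->5, |6|->5, |5|->2.5, |3|->1, |7|->7.5, |7|->7.5
Step 3: Attach original signs; sum ranks with positive sign and with negative sign.
W+ = 2.5 + 5 + 2.5 = 10
W- = 9 + 5 + 5 + 1 + 7.5 + 7.5 = 35
(Check: W+ + W- = 45 should equal n(n+1)/2 = 45.)
Step 4: Test statistic W = min(W+, W-) = 10.
Step 5: Ties in |d|, so use the tie-corrected normal approximation.
        E[W] = n(n+1)/4 = 9*10/4 = 22.5.
        Tie groups: |d|=5 (t=2), |d|=6 (t=3), |d|=7 (t=2); sum(t^3 - t) = 36.
        Var[W] = n(n+1)(2n+1)/24 - sum(t^3-t)/48 = 1710/24 - 36/48 = 70.5.
        z = (W - E[W]) / sqrt(Var[W]) = (10 - 22.5) / 8.3964 = -1.4887.
        Two-sided p = 2*Phi(z) = 0.136559.
Step 6: alpha = 0.1. fail to reject H0.

W+ = 10, W- = 35, W = min = 10, p = 0.136559, fail to reject H0.


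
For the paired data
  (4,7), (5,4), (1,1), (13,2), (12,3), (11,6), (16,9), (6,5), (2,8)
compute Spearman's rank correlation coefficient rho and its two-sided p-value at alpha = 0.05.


Step 1: Rank x and y separately (midranks; no ties here).
rank(x): 4->3, 5->4, 1->1, 13->8, 12->7, 11->6, 16->9, 6->5, 2->2
rank(y): 7->7, 4->4, 1->1, 2->2, 3->3, 6->6, 9->9, 5->5, 8->8
Step 2: d_i = R_x(i) - R_y(i); compute d_i^2.
  (3-7)^2=16, (4-4)^2=0, (1-1)^2=0, (8-2)^2=36, (7-3)^2=16, (6-6)^2=0, (9-9)^2=0, (5-5)^2=0, (2-8)^2=36
sum(d^2) = 104.
Step 3: rho = 1 - 6*104 / (9*(9^2 - 1)) = 1 - 624/720 = 0.133333.
Step 4: Under H0, t = rho * sqrt((n-2)/(1-rho^2)) = 0.3559 ~ t(7).
Step 5: Two-sided p-value from the t-distribution with 7 df = 0.732368.
Step 6: alpha = 0.05. fail to reject H0.

rho = 0.1333, p = 0.732368, fail to reject H0 at alpha = 0.05.


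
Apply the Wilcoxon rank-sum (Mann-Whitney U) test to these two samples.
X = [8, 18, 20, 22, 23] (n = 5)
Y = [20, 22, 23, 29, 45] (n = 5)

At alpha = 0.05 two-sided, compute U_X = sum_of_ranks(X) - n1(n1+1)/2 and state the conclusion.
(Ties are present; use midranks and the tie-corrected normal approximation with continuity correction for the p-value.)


Step 1: Combine and sort all 10 observations; assign midranks.
sorted (value, group): (8,X), (18,X), (20,X), (20,Y), (22,X), (22,Y), (23,X), (23,Y), (29,Y), (45,Y)
ranks: 8->1, 18->2, 20->3.5, 20->3.5, 22->5.5, 22->5.5, 23->7.5, 23->7.5, 29->9, 45->10
Step 2: Rank sum for X: R1 = 1 + 2 + 3.5 + 5.5 + 7.5 = 19.5.
Step 3: U_X = R1 - n1(n1+1)/2 = 19.5 - 5*6/2 = 19.5 - 15 = 4.5.
       U_Y = n1*n2 - U_X = 25 - 4.5 = 20.5.
Step 4: Ties are present, so use the tie-corrected normal approximation (with continuity correction) for the p-value.
Step 5: p-value = 0.113846; compare to alpha = 0.05. fail to reject H0.

U_X = 4.5, p = 0.113846, fail to reject H0 at alpha = 0.05.


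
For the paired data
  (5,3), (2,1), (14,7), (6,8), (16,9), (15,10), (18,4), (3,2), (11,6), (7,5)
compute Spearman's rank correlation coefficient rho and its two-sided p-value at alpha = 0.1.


Step 1: Rank x and y separately (midranks; no ties here).
rank(x): 5->3, 2->1, 14->7, 6->4, 16->9, 15->8, 18->10, 3->2, 11->6, 7->5
rank(y): 3->3, 1->1, 7->7, 8->8, 9->9, 10->10, 4->4, 2->2, 6->6, 5->5
Step 2: d_i = R_x(i) - R_y(i); compute d_i^2.
  (3-3)^2=0, (1-1)^2=0, (7-7)^2=0, (4-8)^2=16, (9-9)^2=0, (8-10)^2=4, (10-4)^2=36, (2-2)^2=0, (6-6)^2=0, (5-5)^2=0
sum(d^2) = 56.
Step 3: rho = 1 - 6*56 / (10*(10^2 - 1)) = 1 - 336/990 = 0.660606.
Step 4: Under H0, t = rho * sqrt((n-2)/(1-rho^2)) = 2.4889 ~ t(8).
Step 5: Two-sided p-value from the t-distribution with 8 df = 0.037588.
Step 6: alpha = 0.1. reject H0.

rho = 0.6606, p = 0.037588, reject H0 at alpha = 0.1.


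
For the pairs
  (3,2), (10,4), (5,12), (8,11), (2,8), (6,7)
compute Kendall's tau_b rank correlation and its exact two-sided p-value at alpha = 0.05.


Step 1: Enumerate the 15 unordered pairs (i,j) with i<j and classify each by sign(x_j-x_i) * sign(y_j-y_i).
  (1,2):dx=+7,dy=+2->C; (1,3):dx=+2,dy=+10->C; (1,4):dx=+5,dy=+9->C; (1,5):dx=-1,dy=+6->D
  (1,6):dx=+3,dy=+5->C; (2,3):dx=-5,dy=+8->D; (2,4):dx=-2,dy=+7->D; (2,5):dx=-8,dy=+4->D
  (2,6):dx=-4,dy=+3->D; (3,4):dx=+3,dy=-1->D; (3,5):dx=-3,dy=-4->C; (3,6):dx=+1,dy=-5->D
  (4,5):dx=-6,dy=-3->C; (4,6):dx=-2,dy=-4->C; (5,6):dx=+4,dy=-1->D
Step 2: C = 7, D = 8, total pairs = 15.
Step 3: tau = (C - D)/(n(n-1)/2) = (7 - 8)/15 = -0.066667.
Step 4: Exact two-sided p-value (enumerate n! = 720 permutations of y under H0): p = 1.000000.
Step 5: alpha = 0.05. fail to reject H0.

tau_b = -0.0667 (C=7, D=8), p = 1.000000, fail to reject H0.


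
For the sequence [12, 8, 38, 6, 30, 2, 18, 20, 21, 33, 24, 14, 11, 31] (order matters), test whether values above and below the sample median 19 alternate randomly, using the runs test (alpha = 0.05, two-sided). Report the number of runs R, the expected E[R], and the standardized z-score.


Step 1: Compute median = 19; label A = above, B = below.
Labels in order: BBABABBAAAABBA  (n_A = 7, n_B = 7)
Step 2: Count runs R = 8.
Step 3: Under H0 (random ordering), E[R] = 2*n_A*n_B/(n_A+n_B) + 1 = 2*7*7/14 + 1 = 8.0000.
        Var[R] = 2*n_A*n_B*(2*n_A*n_B - n_A - n_B) / ((n_A+n_B)^2 * (n_A+n_B-1)) = 8232/2548 = 3.2308.
        SD[R] = 1.7974.
Step 4: R = E[R], so z = 0 with no continuity correction.
Step 5: Two-sided p-value via normal approximation = 2*(1 - Phi(|z|)) = 1.000000.
Step 6: alpha = 0.05. fail to reject H0.

R = 8, z = 0.0000, p = 1.000000, fail to reject H0.


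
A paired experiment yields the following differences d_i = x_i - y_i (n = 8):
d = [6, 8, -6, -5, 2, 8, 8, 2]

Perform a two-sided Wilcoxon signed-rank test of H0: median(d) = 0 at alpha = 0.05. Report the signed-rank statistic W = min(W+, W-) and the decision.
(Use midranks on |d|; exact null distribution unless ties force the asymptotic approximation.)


Step 1: Drop any zero differences (none here) and take |d_i|.
|d| = [6, 8, 6, 5, 2, 8, 8, 2]
Step 2: Midrank |d_i| (ties get averaged ranks).
ranks: |6|->4.5, |8|->7, |6|->4.5, |5|->3, |2|->1.5, |8|->7, |8|->7, |2|->1.5
Step 3: Attach original signs; sum ranks with positive sign and with negative sign.
W+ = 4.5 + 7 + 1.5 + 7 + 7 + 1.5 = 28.5
W- = 4.5 + 3 = 7.5
(Check: W+ + W- = 36 should equal n(n+1)/2 = 36.)
Step 4: Test statistic W = min(W+, W-) = 7.5.
Step 5: Ties in |d|, so use the tie-corrected normal approximation.
        E[W] = n(n+1)/4 = 8*9/4 = 18.
        Tie groups: |d|=2 (t=2), |d|=6 (t=2), |d|=8 (t=3); sum(t^3 - t) = 36.
        Var[W] = n(n+1)(2n+1)/24 - sum(t^3-t)/48 = 1224/24 - 36/48 = 50.25.
        z = (W - E[W]) / sqrt(Var[W]) = (7.5 - 18) / 7.0887 = -1.4812.
        Two-sided p = 2*Phi(z) = 0.138546.
Step 6: alpha = 0.05. fail to reject H0.

W+ = 28.5, W- = 7.5, W = min = 7.5, p = 0.138546, fail to reject H0.


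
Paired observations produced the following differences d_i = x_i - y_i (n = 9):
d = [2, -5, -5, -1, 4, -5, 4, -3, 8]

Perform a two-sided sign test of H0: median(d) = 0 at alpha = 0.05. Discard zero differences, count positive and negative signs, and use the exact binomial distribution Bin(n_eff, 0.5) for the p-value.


Step 1: Discard zero differences. Original n = 9; n_eff = number of nonzero differences = 9.
Nonzero differences (with sign): +2, -5, -5, -1, +4, -5, +4, -3, +8
Step 2: Count signs: positive = 4, negative = 5.
Step 3: Under H0: P(positive) = 0.5, so the number of positives S ~ Bin(9, 0.5).
Step 4: Two-sided exact p-value = sum of Bin(9,0.5) probabilities at or below the observed probability = 1.000000.
Step 5: alpha = 0.05. fail to reject H0.

n_eff = 9, pos = 4, neg = 5, p = 1.000000, fail to reject H0.


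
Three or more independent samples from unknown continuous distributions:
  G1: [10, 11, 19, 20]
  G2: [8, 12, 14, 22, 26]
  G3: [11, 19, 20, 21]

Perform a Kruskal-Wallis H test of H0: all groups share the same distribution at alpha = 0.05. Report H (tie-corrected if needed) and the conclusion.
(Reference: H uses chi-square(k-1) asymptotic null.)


Step 1: Combine all N = 13 observations and assign midranks.
sorted (value, group, rank): (8,G2,1), (10,G1,2), (11,G1,3.5), (11,G3,3.5), (12,G2,5), (14,G2,6), (19,G1,7.5), (19,G3,7.5), (20,G1,9.5), (20,G3,9.5), (21,G3,11), (22,G2,12), (26,G2,13)
Step 2: Sum ranks within each group.
R_1 = 22.5 (n_1 = 4)
R_2 = 37 (n_2 = 5)
R_3 = 31.5 (n_3 = 4)
Step 3: H = 12/(N(N+1)) * sum(R_i^2/n_i) - 3(N+1)
     = 12/(13*14) * (22.5^2/4 + 37^2/5 + 31.5^2/4) - 3*14
     = 0.065934 * 648.425 - 42
     = 0.753297.
Step 4: Ties present; correction factor C = 1 - 18/(13^3 - 13) = 0.991758. Corrected H = 0.753297 / 0.991758 = 0.759557.
Step 5: Under H0, H ~ chi^2(2); p-value = 0.684013.
Step 6: alpha = 0.05. fail to reject H0.

H = 0.7596, df = 2, p = 0.684013, fail to reject H0.


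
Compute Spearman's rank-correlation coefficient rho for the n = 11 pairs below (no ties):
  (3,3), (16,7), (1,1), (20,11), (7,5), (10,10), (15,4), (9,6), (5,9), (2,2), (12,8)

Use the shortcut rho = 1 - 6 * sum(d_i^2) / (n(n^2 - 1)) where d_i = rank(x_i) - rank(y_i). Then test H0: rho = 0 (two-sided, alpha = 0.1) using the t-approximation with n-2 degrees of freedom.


Step 1: Rank x and y separately (midranks; no ties here).
rank(x): 3->3, 16->10, 1->1, 20->11, 7->5, 10->7, 15->9, 9->6, 5->4, 2->2, 12->8
rank(y): 3->3, 7->7, 1->1, 11->11, 5->5, 10->10, 4->4, 6->6, 9->9, 2->2, 8->8
Step 2: d_i = R_x(i) - R_y(i); compute d_i^2.
  (3-3)^2=0, (10-7)^2=9, (1-1)^2=0, (11-11)^2=0, (5-5)^2=0, (7-10)^2=9, (9-4)^2=25, (6-6)^2=0, (4-9)^2=25, (2-2)^2=0, (8-8)^2=0
sum(d^2) = 68.
Step 3: rho = 1 - 6*68 / (11*(11^2 - 1)) = 1 - 408/1320 = 0.690909.
Step 4: Under H0, t = rho * sqrt((n-2)/(1-rho^2)) = 2.8671 ~ t(9).
Step 5: Two-sided p-value from the t-distribution with 9 df = 0.018565.
Step 6: alpha = 0.1. reject H0.

rho = 0.6909, p = 0.018565, reject H0 at alpha = 0.1.


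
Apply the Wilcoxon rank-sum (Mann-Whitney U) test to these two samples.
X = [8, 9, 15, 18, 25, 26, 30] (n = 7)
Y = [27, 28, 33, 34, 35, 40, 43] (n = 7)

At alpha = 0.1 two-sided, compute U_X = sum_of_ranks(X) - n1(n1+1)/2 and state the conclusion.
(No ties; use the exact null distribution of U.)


Step 1: Combine and sort all 14 observations; assign midranks.
sorted (value, group): (8,X), (9,X), (15,X), (18,X), (25,X), (26,X), (27,Y), (28,Y), (30,X), (33,Y), (34,Y), (35,Y), (40,Y), (43,Y)
ranks: 8->1, 9->2, 15->3, 18->4, 25->5, 26->6, 27->7, 28->8, 30->9, 33->10, 34->11, 35->12, 40->13, 43->14
Step 2: Rank sum for X: R1 = 1 + 2 + 3 + 4 + 5 + 6 + 9 = 30.
Step 3: U_X = R1 - n1(n1+1)/2 = 30 - 7*8/2 = 30 - 28 = 2.
       U_Y = n1*n2 - U_X = 49 - 2 = 47.
Step 4: No ties, so the exact null distribution of U (based on enumerating the C(14,7) = 3432 equally likely rank assignments) gives the two-sided p-value.
Step 5: p-value = 0.002331; compare to alpha = 0.1. reject H0.

U_X = 2, p = 0.002331, reject H0 at alpha = 0.1.


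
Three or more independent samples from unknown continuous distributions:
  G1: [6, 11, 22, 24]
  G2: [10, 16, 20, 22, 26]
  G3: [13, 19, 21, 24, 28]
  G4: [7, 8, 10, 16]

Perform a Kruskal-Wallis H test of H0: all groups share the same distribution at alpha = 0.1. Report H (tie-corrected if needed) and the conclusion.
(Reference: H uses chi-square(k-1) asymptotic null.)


Step 1: Combine all N = 18 observations and assign midranks.
sorted (value, group, rank): (6,G1,1), (7,G4,2), (8,G4,3), (10,G2,4.5), (10,G4,4.5), (11,G1,6), (13,G3,7), (16,G2,8.5), (16,G4,8.5), (19,G3,10), (20,G2,11), (21,G3,12), (22,G1,13.5), (22,G2,13.5), (24,G1,15.5), (24,G3,15.5), (26,G2,17), (28,G3,18)
Step 2: Sum ranks within each group.
R_1 = 36 (n_1 = 4)
R_2 = 54.5 (n_2 = 5)
R_3 = 62.5 (n_3 = 5)
R_4 = 18 (n_4 = 4)
Step 3: H = 12/(N(N+1)) * sum(R_i^2/n_i) - 3(N+1)
     = 12/(18*19) * (36^2/4 + 54.5^2/5 + 62.5^2/5 + 18^2/4) - 3*19
     = 0.035088 * 1780.3 - 57
     = 5.466667.
Step 4: Ties present; correction factor C = 1 - 24/(18^3 - 18) = 0.995872. Corrected H = 5.466667 / 0.995872 = 5.489326.
Step 5: Under H0, H ~ chi^2(3); p-value = 0.139278.
Step 6: alpha = 0.1. fail to reject H0.

H = 5.4893, df = 3, p = 0.139278, fail to reject H0.


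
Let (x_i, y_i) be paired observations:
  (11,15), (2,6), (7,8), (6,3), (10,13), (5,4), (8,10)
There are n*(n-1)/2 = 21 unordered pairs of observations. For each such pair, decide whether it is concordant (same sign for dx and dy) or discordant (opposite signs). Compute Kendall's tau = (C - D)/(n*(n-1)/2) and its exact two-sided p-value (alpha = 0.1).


Step 1: Enumerate the 21 unordered pairs (i,j) with i<j and classify each by sign(x_j-x_i) * sign(y_j-y_i).
  (1,2):dx=-9,dy=-9->C; (1,3):dx=-4,dy=-7->C; (1,4):dx=-5,dy=-12->C; (1,5):dx=-1,dy=-2->C
  (1,6):dx=-6,dy=-11->C; (1,7):dx=-3,dy=-5->C; (2,3):dx=+5,dy=+2->C; (2,4):dx=+4,dy=-3->D
  (2,5):dx=+8,dy=+7->C; (2,6):dx=+3,dy=-2->D; (2,7):dx=+6,dy=+4->C; (3,4):dx=-1,dy=-5->C
  (3,5):dx=+3,dy=+5->C; (3,6):dx=-2,dy=-4->C; (3,7):dx=+1,dy=+2->C; (4,5):dx=+4,dy=+10->C
  (4,6):dx=-1,dy=+1->D; (4,7):dx=+2,dy=+7->C; (5,6):dx=-5,dy=-9->C; (5,7):dx=-2,dy=-3->C
  (6,7):dx=+3,dy=+6->C
Step 2: C = 18, D = 3, total pairs = 21.
Step 3: tau = (C - D)/(n(n-1)/2) = (18 - 3)/21 = 0.714286.
Step 4: Exact two-sided p-value (enumerate n! = 5040 permutations of y under H0): p = 0.030159.
Step 5: alpha = 0.1. reject H0.

tau_b = 0.7143 (C=18, D=3), p = 0.030159, reject H0.


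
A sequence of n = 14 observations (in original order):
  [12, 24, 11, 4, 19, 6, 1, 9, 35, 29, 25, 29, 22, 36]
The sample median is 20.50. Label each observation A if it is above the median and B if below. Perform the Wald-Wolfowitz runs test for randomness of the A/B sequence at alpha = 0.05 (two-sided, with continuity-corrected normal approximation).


Step 1: Compute median = 20.50; label A = above, B = below.
Labels in order: BABBBBBBAAAAAA  (n_A = 7, n_B = 7)
Step 2: Count runs R = 4.
Step 3: Under H0 (random ordering), E[R] = 2*n_A*n_B/(n_A+n_B) + 1 = 2*7*7/14 + 1 = 8.0000.
        Var[R] = 2*n_A*n_B*(2*n_A*n_B - n_A - n_B) / ((n_A+n_B)^2 * (n_A+n_B-1)) = 8232/2548 = 3.2308.
        SD[R] = 1.7974.
Step 4: Continuity-corrected z = (R + 0.5 - E[R]) / SD[R] = (4 + 0.5 - 8.0000) / 1.7974 = -1.9472.
Step 5: Two-sided p-value via normal approximation = 2*(1 - Phi(|z|)) = 0.051508.
Step 6: alpha = 0.05. fail to reject H0.

R = 4, z = -1.9472, p = 0.051508, fail to reject H0.


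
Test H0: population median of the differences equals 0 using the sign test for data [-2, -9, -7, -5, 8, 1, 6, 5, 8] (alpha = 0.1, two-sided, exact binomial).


Step 1: Discard zero differences. Original n = 9; n_eff = number of nonzero differences = 9.
Nonzero differences (with sign): -2, -9, -7, -5, +8, +1, +6, +5, +8
Step 2: Count signs: positive = 5, negative = 4.
Step 3: Under H0: P(positive) = 0.5, so the number of positives S ~ Bin(9, 0.5).
Step 4: Two-sided exact p-value = sum of Bin(9,0.5) probabilities at or below the observed probability = 1.000000.
Step 5: alpha = 0.1. fail to reject H0.

n_eff = 9, pos = 5, neg = 4, p = 1.000000, fail to reject H0.


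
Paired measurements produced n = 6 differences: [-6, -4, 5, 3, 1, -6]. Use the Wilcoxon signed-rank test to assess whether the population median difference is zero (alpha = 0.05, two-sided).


Step 1: Drop any zero differences (none here) and take |d_i|.
|d| = [6, 4, 5, 3, 1, 6]
Step 2: Midrank |d_i| (ties get averaged ranks).
ranks: |6|->5.5, |4|->3, |5|->4, |3|->2, |1|->1, |6|->5.5
Step 3: Attach original signs; sum ranks with positive sign and with negative sign.
W+ = 4 + 2 + 1 = 7
W- = 5.5 + 3 + 5.5 = 14
(Check: W+ + W- = 21 should equal n(n+1)/2 = 21.)
Step 4: Test statistic W = min(W+, W-) = 7.
Step 5: Ties in |d|, so use the tie-corrected normal approximation.
        E[W] = n(n+1)/4 = 6*7/4 = 10.5.
        Tie groups: |d|=6 (t=2); sum(t^3 - t) = 6.
        Var[W] = n(n+1)(2n+1)/24 - sum(t^3-t)/48 = 546/24 - 6/48 = 22.625.
        z = (W - E[W]) / sqrt(Var[W]) = (7 - 10.5) / 4.7566 = -0.7358.
        Two-sided p = 2*Phi(z) = 0.461838.
Step 6: alpha = 0.05. fail to reject H0.

W+ = 7, W- = 14, W = min = 7, p = 0.461838, fail to reject H0.


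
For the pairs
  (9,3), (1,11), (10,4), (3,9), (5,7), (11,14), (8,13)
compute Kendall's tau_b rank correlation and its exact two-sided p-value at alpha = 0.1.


Step 1: Enumerate the 21 unordered pairs (i,j) with i<j and classify each by sign(x_j-x_i) * sign(y_j-y_i).
  (1,2):dx=-8,dy=+8->D; (1,3):dx=+1,dy=+1->C; (1,4):dx=-6,dy=+6->D; (1,5):dx=-4,dy=+4->D
  (1,6):dx=+2,dy=+11->C; (1,7):dx=-1,dy=+10->D; (2,3):dx=+9,dy=-7->D; (2,4):dx=+2,dy=-2->D
  (2,5):dx=+4,dy=-4->D; (2,6):dx=+10,dy=+3->C; (2,7):dx=+7,dy=+2->C; (3,4):dx=-7,dy=+5->D
  (3,5):dx=-5,dy=+3->D; (3,6):dx=+1,dy=+10->C; (3,7):dx=-2,dy=+9->D; (4,5):dx=+2,dy=-2->D
  (4,6):dx=+8,dy=+5->C; (4,7):dx=+5,dy=+4->C; (5,6):dx=+6,dy=+7->C; (5,7):dx=+3,dy=+6->C
  (6,7):dx=-3,dy=-1->C
Step 2: C = 10, D = 11, total pairs = 21.
Step 3: tau = (C - D)/(n(n-1)/2) = (10 - 11)/21 = -0.047619.
Step 4: Exact two-sided p-value (enumerate n! = 5040 permutations of y under H0): p = 1.000000.
Step 5: alpha = 0.1. fail to reject H0.

tau_b = -0.0476 (C=10, D=11), p = 1.000000, fail to reject H0.


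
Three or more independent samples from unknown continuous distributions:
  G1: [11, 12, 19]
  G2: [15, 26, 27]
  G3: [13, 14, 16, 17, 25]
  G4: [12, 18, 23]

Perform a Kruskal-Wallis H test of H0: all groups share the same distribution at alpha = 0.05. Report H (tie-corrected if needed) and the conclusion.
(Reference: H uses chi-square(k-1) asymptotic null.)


Step 1: Combine all N = 14 observations and assign midranks.
sorted (value, group, rank): (11,G1,1), (12,G1,2.5), (12,G4,2.5), (13,G3,4), (14,G3,5), (15,G2,6), (16,G3,7), (17,G3,8), (18,G4,9), (19,G1,10), (23,G4,11), (25,G3,12), (26,G2,13), (27,G2,14)
Step 2: Sum ranks within each group.
R_1 = 13.5 (n_1 = 3)
R_2 = 33 (n_2 = 3)
R_3 = 36 (n_3 = 5)
R_4 = 22.5 (n_4 = 3)
Step 3: H = 12/(N(N+1)) * sum(R_i^2/n_i) - 3(N+1)
     = 12/(14*15) * (13.5^2/3 + 33^2/3 + 36^2/5 + 22.5^2/3) - 3*15
     = 0.057143 * 851.7 - 45
     = 3.668571.
Step 4: Ties present; correction factor C = 1 - 6/(14^3 - 14) = 0.997802. Corrected H = 3.668571 / 0.997802 = 3.676652.
Step 5: Under H0, H ~ chi^2(3); p-value = 0.298563.
Step 6: alpha = 0.05. fail to reject H0.

H = 3.6767, df = 3, p = 0.298563, fail to reject H0.
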